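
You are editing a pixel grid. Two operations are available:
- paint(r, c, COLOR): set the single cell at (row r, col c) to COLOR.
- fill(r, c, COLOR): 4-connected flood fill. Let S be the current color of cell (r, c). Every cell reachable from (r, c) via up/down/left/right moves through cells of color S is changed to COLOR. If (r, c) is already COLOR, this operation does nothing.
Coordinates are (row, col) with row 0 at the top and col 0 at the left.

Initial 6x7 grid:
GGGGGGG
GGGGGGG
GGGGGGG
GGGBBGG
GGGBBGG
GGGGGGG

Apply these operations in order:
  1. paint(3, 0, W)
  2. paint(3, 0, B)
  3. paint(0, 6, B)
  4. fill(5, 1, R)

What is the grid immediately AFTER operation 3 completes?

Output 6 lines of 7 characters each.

After op 1 paint(3,0,W):
GGGGGGG
GGGGGGG
GGGGGGG
WGGBBGG
GGGBBGG
GGGGGGG
After op 2 paint(3,0,B):
GGGGGGG
GGGGGGG
GGGGGGG
BGGBBGG
GGGBBGG
GGGGGGG
After op 3 paint(0,6,B):
GGGGGGB
GGGGGGG
GGGGGGG
BGGBBGG
GGGBBGG
GGGGGGG

Answer: GGGGGGB
GGGGGGG
GGGGGGG
BGGBBGG
GGGBBGG
GGGGGGG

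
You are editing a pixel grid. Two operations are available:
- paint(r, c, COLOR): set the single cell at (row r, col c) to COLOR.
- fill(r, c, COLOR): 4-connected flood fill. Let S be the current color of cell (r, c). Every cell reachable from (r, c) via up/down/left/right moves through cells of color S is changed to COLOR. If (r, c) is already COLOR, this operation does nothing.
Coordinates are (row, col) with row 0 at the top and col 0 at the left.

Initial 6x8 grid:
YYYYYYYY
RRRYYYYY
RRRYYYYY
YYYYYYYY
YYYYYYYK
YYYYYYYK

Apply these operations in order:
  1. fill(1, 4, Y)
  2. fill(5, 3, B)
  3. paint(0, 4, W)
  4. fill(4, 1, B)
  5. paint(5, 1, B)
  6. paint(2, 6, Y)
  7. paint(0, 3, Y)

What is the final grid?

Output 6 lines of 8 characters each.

Answer: BBBYWBBB
RRRBBBBB
RRRBBBYB
BBBBBBBB
BBBBBBBK
BBBBBBBK

Derivation:
After op 1 fill(1,4,Y) [0 cells changed]:
YYYYYYYY
RRRYYYYY
RRRYYYYY
YYYYYYYY
YYYYYYYK
YYYYYYYK
After op 2 fill(5,3,B) [40 cells changed]:
BBBBBBBB
RRRBBBBB
RRRBBBBB
BBBBBBBB
BBBBBBBK
BBBBBBBK
After op 3 paint(0,4,W):
BBBBWBBB
RRRBBBBB
RRRBBBBB
BBBBBBBB
BBBBBBBK
BBBBBBBK
After op 4 fill(4,1,B) [0 cells changed]:
BBBBWBBB
RRRBBBBB
RRRBBBBB
BBBBBBBB
BBBBBBBK
BBBBBBBK
After op 5 paint(5,1,B):
BBBBWBBB
RRRBBBBB
RRRBBBBB
BBBBBBBB
BBBBBBBK
BBBBBBBK
After op 6 paint(2,6,Y):
BBBBWBBB
RRRBBBBB
RRRBBBYB
BBBBBBBB
BBBBBBBK
BBBBBBBK
After op 7 paint(0,3,Y):
BBBYWBBB
RRRBBBBB
RRRBBBYB
BBBBBBBB
BBBBBBBK
BBBBBBBK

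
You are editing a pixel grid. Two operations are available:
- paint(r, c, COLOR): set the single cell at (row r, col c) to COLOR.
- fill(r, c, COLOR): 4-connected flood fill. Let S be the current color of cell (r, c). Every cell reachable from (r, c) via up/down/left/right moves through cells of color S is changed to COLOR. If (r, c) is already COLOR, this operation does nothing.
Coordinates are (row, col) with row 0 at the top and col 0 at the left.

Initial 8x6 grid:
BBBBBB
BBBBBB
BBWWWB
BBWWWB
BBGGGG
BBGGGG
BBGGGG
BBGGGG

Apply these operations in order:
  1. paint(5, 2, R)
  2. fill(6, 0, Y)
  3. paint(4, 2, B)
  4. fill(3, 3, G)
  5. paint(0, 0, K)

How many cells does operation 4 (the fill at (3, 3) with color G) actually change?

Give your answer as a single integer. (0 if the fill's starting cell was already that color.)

After op 1 paint(5,2,R):
BBBBBB
BBBBBB
BBWWWB
BBWWWB
BBGGGG
BBRGGG
BBGGGG
BBGGGG
After op 2 fill(6,0,Y) [26 cells changed]:
YYYYYY
YYYYYY
YYWWWY
YYWWWY
YYGGGG
YYRGGG
YYGGGG
YYGGGG
After op 3 paint(4,2,B):
YYYYYY
YYYYYY
YYWWWY
YYWWWY
YYBGGG
YYRGGG
YYGGGG
YYGGGG
After op 4 fill(3,3,G) [6 cells changed]:
YYYYYY
YYYYYY
YYGGGY
YYGGGY
YYBGGG
YYRGGG
YYGGGG
YYGGGG

Answer: 6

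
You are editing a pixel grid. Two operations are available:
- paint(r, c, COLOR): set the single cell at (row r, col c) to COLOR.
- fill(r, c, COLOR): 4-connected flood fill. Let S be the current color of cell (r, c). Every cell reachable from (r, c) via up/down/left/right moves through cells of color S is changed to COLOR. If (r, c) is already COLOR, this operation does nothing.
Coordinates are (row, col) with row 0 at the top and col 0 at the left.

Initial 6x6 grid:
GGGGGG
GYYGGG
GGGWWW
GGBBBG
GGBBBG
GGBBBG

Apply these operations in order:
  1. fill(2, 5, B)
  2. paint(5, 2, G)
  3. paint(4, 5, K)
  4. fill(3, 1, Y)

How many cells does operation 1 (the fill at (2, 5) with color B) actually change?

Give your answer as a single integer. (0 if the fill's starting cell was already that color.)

After op 1 fill(2,5,B) [3 cells changed]:
GGGGGG
GYYGGG
GGGBBB
GGBBBG
GGBBBG
GGBBBG

Answer: 3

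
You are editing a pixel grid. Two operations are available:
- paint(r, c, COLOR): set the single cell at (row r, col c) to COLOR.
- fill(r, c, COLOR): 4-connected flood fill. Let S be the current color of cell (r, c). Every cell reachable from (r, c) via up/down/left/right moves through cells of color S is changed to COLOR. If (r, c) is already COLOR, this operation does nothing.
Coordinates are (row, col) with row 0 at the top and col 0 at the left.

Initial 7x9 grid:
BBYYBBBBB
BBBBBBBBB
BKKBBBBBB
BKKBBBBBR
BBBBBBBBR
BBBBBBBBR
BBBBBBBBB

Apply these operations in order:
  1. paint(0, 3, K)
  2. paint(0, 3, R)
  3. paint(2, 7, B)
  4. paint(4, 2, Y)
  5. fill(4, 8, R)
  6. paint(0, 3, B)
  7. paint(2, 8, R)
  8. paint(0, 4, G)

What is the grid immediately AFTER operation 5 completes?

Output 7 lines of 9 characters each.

After op 1 paint(0,3,K):
BBYKBBBBB
BBBBBBBBB
BKKBBBBBB
BKKBBBBBR
BBBBBBBBR
BBBBBBBBR
BBBBBBBBB
After op 2 paint(0,3,R):
BBYRBBBBB
BBBBBBBBB
BKKBBBBBB
BKKBBBBBR
BBBBBBBBR
BBBBBBBBR
BBBBBBBBB
After op 3 paint(2,7,B):
BBYRBBBBB
BBBBBBBBB
BKKBBBBBB
BKKBBBBBR
BBBBBBBBR
BBBBBBBBR
BBBBBBBBB
After op 4 paint(4,2,Y):
BBYRBBBBB
BBBBBBBBB
BKKBBBBBB
BKKBBBBBR
BBYBBBBBR
BBBBBBBBR
BBBBBBBBB
After op 5 fill(4,8,R) [0 cells changed]:
BBYRBBBBB
BBBBBBBBB
BKKBBBBBB
BKKBBBBBR
BBYBBBBBR
BBBBBBBBR
BBBBBBBBB

Answer: BBYRBBBBB
BBBBBBBBB
BKKBBBBBB
BKKBBBBBR
BBYBBBBBR
BBBBBBBBR
BBBBBBBBB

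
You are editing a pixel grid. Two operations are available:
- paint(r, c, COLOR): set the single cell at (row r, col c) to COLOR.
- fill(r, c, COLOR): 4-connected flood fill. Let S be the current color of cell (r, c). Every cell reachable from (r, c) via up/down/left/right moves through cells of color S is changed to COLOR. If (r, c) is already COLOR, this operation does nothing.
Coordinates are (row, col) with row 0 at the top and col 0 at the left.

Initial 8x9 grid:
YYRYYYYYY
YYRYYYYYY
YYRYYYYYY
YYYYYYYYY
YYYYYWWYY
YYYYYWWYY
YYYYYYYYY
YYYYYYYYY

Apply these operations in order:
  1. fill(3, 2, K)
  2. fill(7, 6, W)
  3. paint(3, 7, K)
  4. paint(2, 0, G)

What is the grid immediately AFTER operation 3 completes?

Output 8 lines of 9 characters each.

After op 1 fill(3,2,K) [65 cells changed]:
KKRKKKKKK
KKRKKKKKK
KKRKKKKKK
KKKKKKKKK
KKKKKWWKK
KKKKKWWKK
KKKKKKKKK
KKKKKKKKK
After op 2 fill(7,6,W) [65 cells changed]:
WWRWWWWWW
WWRWWWWWW
WWRWWWWWW
WWWWWWWWW
WWWWWWWWW
WWWWWWWWW
WWWWWWWWW
WWWWWWWWW
After op 3 paint(3,7,K):
WWRWWWWWW
WWRWWWWWW
WWRWWWWWW
WWWWWWWKW
WWWWWWWWW
WWWWWWWWW
WWWWWWWWW
WWWWWWWWW

Answer: WWRWWWWWW
WWRWWWWWW
WWRWWWWWW
WWWWWWWKW
WWWWWWWWW
WWWWWWWWW
WWWWWWWWW
WWWWWWWWW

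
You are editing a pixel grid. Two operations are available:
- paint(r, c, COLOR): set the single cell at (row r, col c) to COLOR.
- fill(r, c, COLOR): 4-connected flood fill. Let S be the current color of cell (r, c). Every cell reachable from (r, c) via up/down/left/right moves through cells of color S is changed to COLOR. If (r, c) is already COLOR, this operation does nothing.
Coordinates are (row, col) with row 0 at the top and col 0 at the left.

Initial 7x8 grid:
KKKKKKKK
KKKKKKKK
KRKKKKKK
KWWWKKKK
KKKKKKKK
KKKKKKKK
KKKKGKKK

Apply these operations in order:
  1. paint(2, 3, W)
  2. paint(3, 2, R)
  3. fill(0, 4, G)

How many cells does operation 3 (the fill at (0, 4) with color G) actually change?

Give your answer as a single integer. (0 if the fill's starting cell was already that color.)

After op 1 paint(2,3,W):
KKKKKKKK
KKKKKKKK
KRKWKKKK
KWWWKKKK
KKKKKKKK
KKKKKKKK
KKKKGKKK
After op 2 paint(3,2,R):
KKKKKKKK
KKKKKKKK
KRKWKKKK
KWRWKKKK
KKKKKKKK
KKKKKKKK
KKKKGKKK
After op 3 fill(0,4,G) [50 cells changed]:
GGGGGGGG
GGGGGGGG
GRGWGGGG
GWRWGGGG
GGGGGGGG
GGGGGGGG
GGGGGGGG

Answer: 50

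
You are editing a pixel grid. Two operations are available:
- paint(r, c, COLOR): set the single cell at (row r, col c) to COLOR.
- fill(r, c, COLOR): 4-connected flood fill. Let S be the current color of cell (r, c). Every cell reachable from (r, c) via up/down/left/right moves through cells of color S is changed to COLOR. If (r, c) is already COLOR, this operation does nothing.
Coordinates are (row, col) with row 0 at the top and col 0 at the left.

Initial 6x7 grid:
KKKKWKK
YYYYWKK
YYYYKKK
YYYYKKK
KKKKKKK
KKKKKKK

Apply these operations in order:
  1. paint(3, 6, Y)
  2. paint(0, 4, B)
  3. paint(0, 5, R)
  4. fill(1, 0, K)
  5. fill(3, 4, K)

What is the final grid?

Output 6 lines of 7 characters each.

After op 1 paint(3,6,Y):
KKKKWKK
YYYYWKK
YYYYKKK
YYYYKKY
KKKKKKK
KKKKKKK
After op 2 paint(0,4,B):
KKKKBKK
YYYYWKK
YYYYKKK
YYYYKKY
KKKKKKK
KKKKKKK
After op 3 paint(0,5,R):
KKKKBRK
YYYYWKK
YYYYKKK
YYYYKKY
KKKKKKK
KKKKKKK
After op 4 fill(1,0,K) [12 cells changed]:
KKKKBRK
KKKKWKK
KKKKKKK
KKKKKKY
KKKKKKK
KKKKKKK
After op 5 fill(3,4,K) [0 cells changed]:
KKKKBRK
KKKKWKK
KKKKKKK
KKKKKKY
KKKKKKK
KKKKKKK

Answer: KKKKBRK
KKKKWKK
KKKKKKK
KKKKKKY
KKKKKKK
KKKKKKK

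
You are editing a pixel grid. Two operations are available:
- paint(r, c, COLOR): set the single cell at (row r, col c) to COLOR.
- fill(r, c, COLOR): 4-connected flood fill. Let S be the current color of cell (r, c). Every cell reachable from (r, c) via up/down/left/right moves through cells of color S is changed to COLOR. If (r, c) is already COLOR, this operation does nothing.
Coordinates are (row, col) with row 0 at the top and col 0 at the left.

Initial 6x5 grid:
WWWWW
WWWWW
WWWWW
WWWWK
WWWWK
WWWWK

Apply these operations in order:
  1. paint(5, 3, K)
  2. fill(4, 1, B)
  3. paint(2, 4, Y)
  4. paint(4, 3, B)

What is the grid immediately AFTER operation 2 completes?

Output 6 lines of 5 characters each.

After op 1 paint(5,3,K):
WWWWW
WWWWW
WWWWW
WWWWK
WWWWK
WWWKK
After op 2 fill(4,1,B) [26 cells changed]:
BBBBB
BBBBB
BBBBB
BBBBK
BBBBK
BBBKK

Answer: BBBBB
BBBBB
BBBBB
BBBBK
BBBBK
BBBKK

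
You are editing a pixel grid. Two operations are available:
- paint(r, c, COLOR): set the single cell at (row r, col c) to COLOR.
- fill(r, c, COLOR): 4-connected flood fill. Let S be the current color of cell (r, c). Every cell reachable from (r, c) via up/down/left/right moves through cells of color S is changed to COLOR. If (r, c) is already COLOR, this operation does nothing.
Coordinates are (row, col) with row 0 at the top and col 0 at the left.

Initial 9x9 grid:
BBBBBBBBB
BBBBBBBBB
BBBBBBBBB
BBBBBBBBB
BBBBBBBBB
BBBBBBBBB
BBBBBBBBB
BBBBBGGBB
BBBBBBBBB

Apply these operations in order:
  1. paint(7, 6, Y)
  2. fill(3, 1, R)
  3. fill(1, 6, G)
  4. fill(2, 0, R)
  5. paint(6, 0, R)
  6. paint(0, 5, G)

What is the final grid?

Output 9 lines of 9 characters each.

After op 1 paint(7,6,Y):
BBBBBBBBB
BBBBBBBBB
BBBBBBBBB
BBBBBBBBB
BBBBBBBBB
BBBBBBBBB
BBBBBBBBB
BBBBBGYBB
BBBBBBBBB
After op 2 fill(3,1,R) [79 cells changed]:
RRRRRRRRR
RRRRRRRRR
RRRRRRRRR
RRRRRRRRR
RRRRRRRRR
RRRRRRRRR
RRRRRRRRR
RRRRRGYRR
RRRRRRRRR
After op 3 fill(1,6,G) [79 cells changed]:
GGGGGGGGG
GGGGGGGGG
GGGGGGGGG
GGGGGGGGG
GGGGGGGGG
GGGGGGGGG
GGGGGGGGG
GGGGGGYGG
GGGGGGGGG
After op 4 fill(2,0,R) [80 cells changed]:
RRRRRRRRR
RRRRRRRRR
RRRRRRRRR
RRRRRRRRR
RRRRRRRRR
RRRRRRRRR
RRRRRRRRR
RRRRRRYRR
RRRRRRRRR
After op 5 paint(6,0,R):
RRRRRRRRR
RRRRRRRRR
RRRRRRRRR
RRRRRRRRR
RRRRRRRRR
RRRRRRRRR
RRRRRRRRR
RRRRRRYRR
RRRRRRRRR
After op 6 paint(0,5,G):
RRRRRGRRR
RRRRRRRRR
RRRRRRRRR
RRRRRRRRR
RRRRRRRRR
RRRRRRRRR
RRRRRRRRR
RRRRRRYRR
RRRRRRRRR

Answer: RRRRRGRRR
RRRRRRRRR
RRRRRRRRR
RRRRRRRRR
RRRRRRRRR
RRRRRRRRR
RRRRRRRRR
RRRRRRYRR
RRRRRRRRR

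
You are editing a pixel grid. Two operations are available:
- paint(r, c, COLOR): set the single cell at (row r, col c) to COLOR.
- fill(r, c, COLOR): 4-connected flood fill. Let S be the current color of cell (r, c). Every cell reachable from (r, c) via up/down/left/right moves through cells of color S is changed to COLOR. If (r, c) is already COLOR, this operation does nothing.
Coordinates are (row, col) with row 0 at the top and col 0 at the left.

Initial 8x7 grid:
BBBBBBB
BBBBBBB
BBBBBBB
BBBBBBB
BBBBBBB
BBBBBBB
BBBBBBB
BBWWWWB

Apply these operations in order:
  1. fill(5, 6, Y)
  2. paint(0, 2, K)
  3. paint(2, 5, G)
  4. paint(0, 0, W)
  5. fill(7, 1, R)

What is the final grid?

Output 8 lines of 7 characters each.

After op 1 fill(5,6,Y) [52 cells changed]:
YYYYYYY
YYYYYYY
YYYYYYY
YYYYYYY
YYYYYYY
YYYYYYY
YYYYYYY
YYWWWWY
After op 2 paint(0,2,K):
YYKYYYY
YYYYYYY
YYYYYYY
YYYYYYY
YYYYYYY
YYYYYYY
YYYYYYY
YYWWWWY
After op 3 paint(2,5,G):
YYKYYYY
YYYYYYY
YYYYYGY
YYYYYYY
YYYYYYY
YYYYYYY
YYYYYYY
YYWWWWY
After op 4 paint(0,0,W):
WYKYYYY
YYYYYYY
YYYYYGY
YYYYYYY
YYYYYYY
YYYYYYY
YYYYYYY
YYWWWWY
After op 5 fill(7,1,R) [49 cells changed]:
WRKRRRR
RRRRRRR
RRRRRGR
RRRRRRR
RRRRRRR
RRRRRRR
RRRRRRR
RRWWWWR

Answer: WRKRRRR
RRRRRRR
RRRRRGR
RRRRRRR
RRRRRRR
RRRRRRR
RRRRRRR
RRWWWWR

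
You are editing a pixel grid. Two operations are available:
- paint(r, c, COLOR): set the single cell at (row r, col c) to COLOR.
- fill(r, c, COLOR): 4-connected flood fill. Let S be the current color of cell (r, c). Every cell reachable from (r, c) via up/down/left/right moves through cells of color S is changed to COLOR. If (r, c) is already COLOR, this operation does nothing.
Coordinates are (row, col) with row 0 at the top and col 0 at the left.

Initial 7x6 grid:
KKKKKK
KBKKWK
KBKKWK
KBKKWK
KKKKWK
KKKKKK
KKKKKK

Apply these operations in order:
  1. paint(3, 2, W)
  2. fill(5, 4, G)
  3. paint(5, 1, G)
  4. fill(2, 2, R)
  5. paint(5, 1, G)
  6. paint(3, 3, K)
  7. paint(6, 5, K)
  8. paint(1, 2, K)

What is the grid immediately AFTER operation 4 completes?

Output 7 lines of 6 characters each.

After op 1 paint(3,2,W):
KKKKKK
KBKKWK
KBKKWK
KBWKWK
KKKKWK
KKKKKK
KKKKKK
After op 2 fill(5,4,G) [34 cells changed]:
GGGGGG
GBGGWG
GBGGWG
GBWGWG
GGGGWG
GGGGGG
GGGGGG
After op 3 paint(5,1,G):
GGGGGG
GBGGWG
GBGGWG
GBWGWG
GGGGWG
GGGGGG
GGGGGG
After op 4 fill(2,2,R) [34 cells changed]:
RRRRRR
RBRRWR
RBRRWR
RBWRWR
RRRRWR
RRRRRR
RRRRRR

Answer: RRRRRR
RBRRWR
RBRRWR
RBWRWR
RRRRWR
RRRRRR
RRRRRR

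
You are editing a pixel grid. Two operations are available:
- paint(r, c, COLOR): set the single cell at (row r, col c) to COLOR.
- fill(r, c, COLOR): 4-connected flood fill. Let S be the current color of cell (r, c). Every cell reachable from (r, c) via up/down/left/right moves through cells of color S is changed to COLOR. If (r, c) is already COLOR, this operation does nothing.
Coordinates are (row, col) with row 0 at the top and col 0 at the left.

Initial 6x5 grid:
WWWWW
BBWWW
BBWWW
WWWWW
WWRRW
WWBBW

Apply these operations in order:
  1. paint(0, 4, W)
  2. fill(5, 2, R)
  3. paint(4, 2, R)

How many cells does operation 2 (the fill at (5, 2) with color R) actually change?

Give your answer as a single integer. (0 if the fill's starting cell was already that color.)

After op 1 paint(0,4,W):
WWWWW
BBWWW
BBWWW
WWWWW
WWRRW
WWBBW
After op 2 fill(5,2,R) [2 cells changed]:
WWWWW
BBWWW
BBWWW
WWWWW
WWRRW
WWRRW

Answer: 2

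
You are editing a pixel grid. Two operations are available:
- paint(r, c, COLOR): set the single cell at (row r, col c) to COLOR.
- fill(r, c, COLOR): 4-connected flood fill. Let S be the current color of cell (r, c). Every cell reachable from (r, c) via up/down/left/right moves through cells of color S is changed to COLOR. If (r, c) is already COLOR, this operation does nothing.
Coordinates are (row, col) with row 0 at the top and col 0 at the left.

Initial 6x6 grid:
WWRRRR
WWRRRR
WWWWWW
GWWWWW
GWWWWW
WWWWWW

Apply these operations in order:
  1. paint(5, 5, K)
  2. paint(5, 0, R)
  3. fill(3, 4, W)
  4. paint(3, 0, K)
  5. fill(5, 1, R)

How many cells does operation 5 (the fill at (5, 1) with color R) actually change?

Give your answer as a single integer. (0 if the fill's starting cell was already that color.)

After op 1 paint(5,5,K):
WWRRRR
WWRRRR
WWWWWW
GWWWWW
GWWWWW
WWWWWK
After op 2 paint(5,0,R):
WWRRRR
WWRRRR
WWWWWW
GWWWWW
GWWWWW
RWWWWK
After op 3 fill(3,4,W) [0 cells changed]:
WWRRRR
WWRRRR
WWWWWW
GWWWWW
GWWWWW
RWWWWK
After op 4 paint(3,0,K):
WWRRRR
WWRRRR
WWWWWW
KWWWWW
GWWWWW
RWWWWK
After op 5 fill(5,1,R) [24 cells changed]:
RRRRRR
RRRRRR
RRRRRR
KRRRRR
GRRRRR
RRRRRK

Answer: 24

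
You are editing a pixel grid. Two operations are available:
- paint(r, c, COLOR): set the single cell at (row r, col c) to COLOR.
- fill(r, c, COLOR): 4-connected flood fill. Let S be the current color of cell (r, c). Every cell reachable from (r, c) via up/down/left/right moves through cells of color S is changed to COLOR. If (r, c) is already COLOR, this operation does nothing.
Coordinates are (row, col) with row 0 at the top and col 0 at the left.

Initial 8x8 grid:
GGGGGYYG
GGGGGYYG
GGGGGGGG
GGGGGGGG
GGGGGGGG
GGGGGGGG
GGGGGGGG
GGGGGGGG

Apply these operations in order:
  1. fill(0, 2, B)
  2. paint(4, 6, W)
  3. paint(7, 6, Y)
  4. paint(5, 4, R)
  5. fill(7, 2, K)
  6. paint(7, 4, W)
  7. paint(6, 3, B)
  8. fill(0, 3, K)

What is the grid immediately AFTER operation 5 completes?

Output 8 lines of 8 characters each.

Answer: KKKKKYYK
KKKKKYYK
KKKKKKKK
KKKKKKKK
KKKKKKWK
KKKKRKKK
KKKKKKKK
KKKKKKYK

Derivation:
After op 1 fill(0,2,B) [60 cells changed]:
BBBBBYYB
BBBBBYYB
BBBBBBBB
BBBBBBBB
BBBBBBBB
BBBBBBBB
BBBBBBBB
BBBBBBBB
After op 2 paint(4,6,W):
BBBBBYYB
BBBBBYYB
BBBBBBBB
BBBBBBBB
BBBBBBWB
BBBBBBBB
BBBBBBBB
BBBBBBBB
After op 3 paint(7,6,Y):
BBBBBYYB
BBBBBYYB
BBBBBBBB
BBBBBBBB
BBBBBBWB
BBBBBBBB
BBBBBBBB
BBBBBBYB
After op 4 paint(5,4,R):
BBBBBYYB
BBBBBYYB
BBBBBBBB
BBBBBBBB
BBBBBBWB
BBBBRBBB
BBBBBBBB
BBBBBBYB
After op 5 fill(7,2,K) [57 cells changed]:
KKKKKYYK
KKKKKYYK
KKKKKKKK
KKKKKKKK
KKKKKKWK
KKKKRKKK
KKKKKKKK
KKKKKKYK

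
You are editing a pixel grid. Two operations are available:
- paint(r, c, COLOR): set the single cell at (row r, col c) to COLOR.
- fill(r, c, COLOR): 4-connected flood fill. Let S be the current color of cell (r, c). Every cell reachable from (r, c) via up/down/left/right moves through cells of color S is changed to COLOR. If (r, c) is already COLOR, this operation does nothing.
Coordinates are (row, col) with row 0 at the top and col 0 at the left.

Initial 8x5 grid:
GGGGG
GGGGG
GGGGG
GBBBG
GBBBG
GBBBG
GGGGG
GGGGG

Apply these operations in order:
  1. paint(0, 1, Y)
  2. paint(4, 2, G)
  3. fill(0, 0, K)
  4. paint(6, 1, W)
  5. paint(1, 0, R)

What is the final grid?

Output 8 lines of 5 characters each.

After op 1 paint(0,1,Y):
GYGGG
GGGGG
GGGGG
GBBBG
GBBBG
GBBBG
GGGGG
GGGGG
After op 2 paint(4,2,G):
GYGGG
GGGGG
GGGGG
GBBBG
GBGBG
GBBBG
GGGGG
GGGGG
After op 3 fill(0,0,K) [30 cells changed]:
KYKKK
KKKKK
KKKKK
KBBBK
KBGBK
KBBBK
KKKKK
KKKKK
After op 4 paint(6,1,W):
KYKKK
KKKKK
KKKKK
KBBBK
KBGBK
KBBBK
KWKKK
KKKKK
After op 5 paint(1,0,R):
KYKKK
RKKKK
KKKKK
KBBBK
KBGBK
KBBBK
KWKKK
KKKKK

Answer: KYKKK
RKKKK
KKKKK
KBBBK
KBGBK
KBBBK
KWKKK
KKKKK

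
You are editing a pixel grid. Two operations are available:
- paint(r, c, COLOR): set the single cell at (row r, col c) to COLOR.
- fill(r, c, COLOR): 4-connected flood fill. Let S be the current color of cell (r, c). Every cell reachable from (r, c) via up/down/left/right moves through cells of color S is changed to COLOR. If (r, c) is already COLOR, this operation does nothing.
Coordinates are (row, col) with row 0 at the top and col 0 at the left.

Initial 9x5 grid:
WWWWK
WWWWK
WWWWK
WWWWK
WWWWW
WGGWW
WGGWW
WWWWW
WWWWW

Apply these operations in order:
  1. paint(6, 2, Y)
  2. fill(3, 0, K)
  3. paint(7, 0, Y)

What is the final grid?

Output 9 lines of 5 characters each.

Answer: KKKKK
KKKKK
KKKKK
KKKKK
KKKKK
KGGKK
KGYKK
YKKKK
KKKKK

Derivation:
After op 1 paint(6,2,Y):
WWWWK
WWWWK
WWWWK
WWWWK
WWWWW
WGGWW
WGYWW
WWWWW
WWWWW
After op 2 fill(3,0,K) [37 cells changed]:
KKKKK
KKKKK
KKKKK
KKKKK
KKKKK
KGGKK
KGYKK
KKKKK
KKKKK
After op 3 paint(7,0,Y):
KKKKK
KKKKK
KKKKK
KKKKK
KKKKK
KGGKK
KGYKK
YKKKK
KKKKK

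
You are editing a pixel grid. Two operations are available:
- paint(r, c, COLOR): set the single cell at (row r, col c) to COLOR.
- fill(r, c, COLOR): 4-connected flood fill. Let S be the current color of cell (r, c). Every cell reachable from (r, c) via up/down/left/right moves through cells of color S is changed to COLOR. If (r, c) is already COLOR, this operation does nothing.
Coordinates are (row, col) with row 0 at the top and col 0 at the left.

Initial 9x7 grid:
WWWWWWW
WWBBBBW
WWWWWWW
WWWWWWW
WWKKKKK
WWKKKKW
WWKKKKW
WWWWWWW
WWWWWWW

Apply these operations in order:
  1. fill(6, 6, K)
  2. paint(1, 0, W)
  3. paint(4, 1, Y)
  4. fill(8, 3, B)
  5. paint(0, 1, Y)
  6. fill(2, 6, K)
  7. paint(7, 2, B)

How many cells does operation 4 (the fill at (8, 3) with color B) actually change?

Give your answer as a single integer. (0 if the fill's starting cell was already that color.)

After op 1 fill(6,6,K) [46 cells changed]:
KKKKKKK
KKBBBBK
KKKKKKK
KKKKKKK
KKKKKKK
KKKKKKK
KKKKKKK
KKKKKKK
KKKKKKK
After op 2 paint(1,0,W):
KKKKKKK
WKBBBBK
KKKKKKK
KKKKKKK
KKKKKKK
KKKKKKK
KKKKKKK
KKKKKKK
KKKKKKK
After op 3 paint(4,1,Y):
KKKKKKK
WKBBBBK
KKKKKKK
KKKKKKK
KYKKKKK
KKKKKKK
KKKKKKK
KKKKKKK
KKKKKKK
After op 4 fill(8,3,B) [57 cells changed]:
BBBBBBB
WBBBBBB
BBBBBBB
BBBBBBB
BYBBBBB
BBBBBBB
BBBBBBB
BBBBBBB
BBBBBBB

Answer: 57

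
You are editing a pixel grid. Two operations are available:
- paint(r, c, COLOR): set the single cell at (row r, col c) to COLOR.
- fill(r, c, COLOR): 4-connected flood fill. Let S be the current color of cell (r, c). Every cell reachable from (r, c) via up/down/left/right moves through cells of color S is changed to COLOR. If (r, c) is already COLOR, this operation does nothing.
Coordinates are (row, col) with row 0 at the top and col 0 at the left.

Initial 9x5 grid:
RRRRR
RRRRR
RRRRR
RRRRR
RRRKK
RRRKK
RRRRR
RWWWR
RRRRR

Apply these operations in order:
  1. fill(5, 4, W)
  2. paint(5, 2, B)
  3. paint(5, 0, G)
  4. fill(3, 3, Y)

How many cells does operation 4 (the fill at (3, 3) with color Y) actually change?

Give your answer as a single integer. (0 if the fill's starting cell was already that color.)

After op 1 fill(5,4,W) [4 cells changed]:
RRRRR
RRRRR
RRRRR
RRRRR
RRRWW
RRRWW
RRRRR
RWWWR
RRRRR
After op 2 paint(5,2,B):
RRRRR
RRRRR
RRRRR
RRRRR
RRRWW
RRBWW
RRRRR
RWWWR
RRRRR
After op 3 paint(5,0,G):
RRRRR
RRRRR
RRRRR
RRRRR
RRRWW
GRBWW
RRRRR
RWWWR
RRRRR
After op 4 fill(3,3,Y) [36 cells changed]:
YYYYY
YYYYY
YYYYY
YYYYY
YYYWW
GYBWW
YYYYY
YWWWY
YYYYY

Answer: 36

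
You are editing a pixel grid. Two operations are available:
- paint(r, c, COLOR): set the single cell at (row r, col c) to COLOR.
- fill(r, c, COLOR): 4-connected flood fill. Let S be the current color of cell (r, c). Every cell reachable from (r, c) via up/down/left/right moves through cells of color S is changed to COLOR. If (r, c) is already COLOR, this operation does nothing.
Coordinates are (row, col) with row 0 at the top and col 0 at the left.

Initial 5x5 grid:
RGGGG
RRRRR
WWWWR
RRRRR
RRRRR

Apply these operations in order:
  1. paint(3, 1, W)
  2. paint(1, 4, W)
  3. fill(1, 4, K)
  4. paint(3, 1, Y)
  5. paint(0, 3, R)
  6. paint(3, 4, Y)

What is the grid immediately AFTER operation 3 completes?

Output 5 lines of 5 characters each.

After op 1 paint(3,1,W):
RGGGG
RRRRR
WWWWR
RWRRR
RRRRR
After op 2 paint(1,4,W):
RGGGG
RRRRW
WWWWR
RWRRR
RRRRR
After op 3 fill(1,4,K) [1 cells changed]:
RGGGG
RRRRK
WWWWR
RWRRR
RRRRR

Answer: RGGGG
RRRRK
WWWWR
RWRRR
RRRRR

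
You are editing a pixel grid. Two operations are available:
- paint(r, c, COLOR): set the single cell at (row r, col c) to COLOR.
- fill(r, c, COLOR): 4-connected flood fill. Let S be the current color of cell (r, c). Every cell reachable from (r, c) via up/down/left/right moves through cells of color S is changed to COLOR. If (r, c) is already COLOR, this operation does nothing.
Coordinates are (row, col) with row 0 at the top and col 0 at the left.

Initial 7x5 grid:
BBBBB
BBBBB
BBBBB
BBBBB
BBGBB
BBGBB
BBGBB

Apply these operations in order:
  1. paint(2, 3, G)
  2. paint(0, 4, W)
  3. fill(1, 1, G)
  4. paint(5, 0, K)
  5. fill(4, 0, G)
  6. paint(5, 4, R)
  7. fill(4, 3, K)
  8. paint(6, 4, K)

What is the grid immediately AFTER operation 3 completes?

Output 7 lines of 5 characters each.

After op 1 paint(2,3,G):
BBBBB
BBBBB
BBBGB
BBBBB
BBGBB
BBGBB
BBGBB
After op 2 paint(0,4,W):
BBBBW
BBBBB
BBBGB
BBBBB
BBGBB
BBGBB
BBGBB
After op 3 fill(1,1,G) [30 cells changed]:
GGGGW
GGGGG
GGGGG
GGGGG
GGGGG
GGGGG
GGGGG

Answer: GGGGW
GGGGG
GGGGG
GGGGG
GGGGG
GGGGG
GGGGG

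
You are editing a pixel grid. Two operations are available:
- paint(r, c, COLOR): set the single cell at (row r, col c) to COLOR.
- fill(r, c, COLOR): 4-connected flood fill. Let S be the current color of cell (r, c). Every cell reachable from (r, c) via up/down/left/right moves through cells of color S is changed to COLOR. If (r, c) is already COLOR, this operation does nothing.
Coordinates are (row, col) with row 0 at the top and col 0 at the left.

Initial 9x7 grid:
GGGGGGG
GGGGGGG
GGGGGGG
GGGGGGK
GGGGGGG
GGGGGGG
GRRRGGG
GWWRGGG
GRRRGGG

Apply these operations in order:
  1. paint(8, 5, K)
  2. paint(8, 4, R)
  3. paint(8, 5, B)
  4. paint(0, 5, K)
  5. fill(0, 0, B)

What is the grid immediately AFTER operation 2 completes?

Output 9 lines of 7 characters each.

After op 1 paint(8,5,K):
GGGGGGG
GGGGGGG
GGGGGGG
GGGGGGK
GGGGGGG
GGGGGGG
GRRRGGG
GWWRGGG
GRRRGKG
After op 2 paint(8,4,R):
GGGGGGG
GGGGGGG
GGGGGGG
GGGGGGK
GGGGGGG
GGGGGGG
GRRRGGG
GWWRGGG
GRRRRKG

Answer: GGGGGGG
GGGGGGG
GGGGGGG
GGGGGGK
GGGGGGG
GGGGGGG
GRRRGGG
GWWRGGG
GRRRRKG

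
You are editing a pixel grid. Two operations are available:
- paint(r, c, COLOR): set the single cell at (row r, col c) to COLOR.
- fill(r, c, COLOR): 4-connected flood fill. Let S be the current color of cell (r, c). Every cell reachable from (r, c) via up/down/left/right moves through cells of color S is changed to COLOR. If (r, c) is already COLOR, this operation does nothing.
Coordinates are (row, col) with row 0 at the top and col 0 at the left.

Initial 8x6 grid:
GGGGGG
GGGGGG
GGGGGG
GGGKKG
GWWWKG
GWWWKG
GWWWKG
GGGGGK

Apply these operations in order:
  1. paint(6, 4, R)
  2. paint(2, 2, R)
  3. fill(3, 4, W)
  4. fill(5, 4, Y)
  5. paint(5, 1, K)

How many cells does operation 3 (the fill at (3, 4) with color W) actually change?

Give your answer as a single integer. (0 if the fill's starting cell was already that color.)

After op 1 paint(6,4,R):
GGGGGG
GGGGGG
GGGGGG
GGGKKG
GWWWKG
GWWWKG
GWWWRG
GGGGGK
After op 2 paint(2,2,R):
GGGGGG
GGGGGG
GGRGGG
GGGKKG
GWWWKG
GWWWKG
GWWWRG
GGGGGK
After op 3 fill(3,4,W) [4 cells changed]:
GGGGGG
GGGGGG
GGRGGG
GGGWWG
GWWWWG
GWWWWG
GWWWRG
GGGGGK

Answer: 4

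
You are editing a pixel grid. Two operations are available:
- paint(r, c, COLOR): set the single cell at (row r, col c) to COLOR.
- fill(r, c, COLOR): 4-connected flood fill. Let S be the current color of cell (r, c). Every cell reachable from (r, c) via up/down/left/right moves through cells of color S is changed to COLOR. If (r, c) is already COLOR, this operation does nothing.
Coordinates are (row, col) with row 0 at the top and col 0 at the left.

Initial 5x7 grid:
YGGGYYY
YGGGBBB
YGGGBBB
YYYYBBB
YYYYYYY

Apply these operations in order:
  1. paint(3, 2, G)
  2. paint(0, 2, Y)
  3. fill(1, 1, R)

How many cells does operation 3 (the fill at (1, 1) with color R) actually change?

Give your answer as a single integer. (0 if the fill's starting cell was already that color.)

Answer: 9

Derivation:
After op 1 paint(3,2,G):
YGGGYYY
YGGGBBB
YGGGBBB
YYGYBBB
YYYYYYY
After op 2 paint(0,2,Y):
YGYGYYY
YGGGBBB
YGGGBBB
YYGYBBB
YYYYYYY
After op 3 fill(1,1,R) [9 cells changed]:
YRYRYYY
YRRRBBB
YRRRBBB
YYRYBBB
YYYYYYY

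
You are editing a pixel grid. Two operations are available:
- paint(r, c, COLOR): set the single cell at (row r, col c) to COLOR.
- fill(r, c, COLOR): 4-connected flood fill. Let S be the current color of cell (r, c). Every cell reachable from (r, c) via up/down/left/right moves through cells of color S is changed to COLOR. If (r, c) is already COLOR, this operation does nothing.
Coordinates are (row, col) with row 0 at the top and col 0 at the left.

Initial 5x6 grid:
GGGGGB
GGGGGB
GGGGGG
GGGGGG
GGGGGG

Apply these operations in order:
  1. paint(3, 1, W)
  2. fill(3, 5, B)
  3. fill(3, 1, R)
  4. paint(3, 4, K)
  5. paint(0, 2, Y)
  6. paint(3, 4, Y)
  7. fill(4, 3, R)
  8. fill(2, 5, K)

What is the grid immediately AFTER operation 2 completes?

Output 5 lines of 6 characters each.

After op 1 paint(3,1,W):
GGGGGB
GGGGGB
GGGGGG
GWGGGG
GGGGGG
After op 2 fill(3,5,B) [27 cells changed]:
BBBBBB
BBBBBB
BBBBBB
BWBBBB
BBBBBB

Answer: BBBBBB
BBBBBB
BBBBBB
BWBBBB
BBBBBB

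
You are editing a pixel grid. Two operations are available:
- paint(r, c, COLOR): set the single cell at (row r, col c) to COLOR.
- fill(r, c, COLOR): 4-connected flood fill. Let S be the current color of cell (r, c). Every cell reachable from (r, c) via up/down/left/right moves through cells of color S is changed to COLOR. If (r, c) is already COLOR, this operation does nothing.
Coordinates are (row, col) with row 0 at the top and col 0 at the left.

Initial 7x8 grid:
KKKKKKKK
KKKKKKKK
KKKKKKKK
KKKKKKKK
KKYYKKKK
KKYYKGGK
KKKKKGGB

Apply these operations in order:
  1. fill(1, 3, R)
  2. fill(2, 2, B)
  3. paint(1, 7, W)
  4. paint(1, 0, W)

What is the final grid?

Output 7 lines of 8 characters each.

Answer: BBBBBBBB
WBBBBBBW
BBBBBBBB
BBBBBBBB
BBYYBBBB
BBYYBGGB
BBBBBGGB

Derivation:
After op 1 fill(1,3,R) [47 cells changed]:
RRRRRRRR
RRRRRRRR
RRRRRRRR
RRRRRRRR
RRYYRRRR
RRYYRGGR
RRRRRGGB
After op 2 fill(2,2,B) [47 cells changed]:
BBBBBBBB
BBBBBBBB
BBBBBBBB
BBBBBBBB
BBYYBBBB
BBYYBGGB
BBBBBGGB
After op 3 paint(1,7,W):
BBBBBBBB
BBBBBBBW
BBBBBBBB
BBBBBBBB
BBYYBBBB
BBYYBGGB
BBBBBGGB
After op 4 paint(1,0,W):
BBBBBBBB
WBBBBBBW
BBBBBBBB
BBBBBBBB
BBYYBBBB
BBYYBGGB
BBBBBGGB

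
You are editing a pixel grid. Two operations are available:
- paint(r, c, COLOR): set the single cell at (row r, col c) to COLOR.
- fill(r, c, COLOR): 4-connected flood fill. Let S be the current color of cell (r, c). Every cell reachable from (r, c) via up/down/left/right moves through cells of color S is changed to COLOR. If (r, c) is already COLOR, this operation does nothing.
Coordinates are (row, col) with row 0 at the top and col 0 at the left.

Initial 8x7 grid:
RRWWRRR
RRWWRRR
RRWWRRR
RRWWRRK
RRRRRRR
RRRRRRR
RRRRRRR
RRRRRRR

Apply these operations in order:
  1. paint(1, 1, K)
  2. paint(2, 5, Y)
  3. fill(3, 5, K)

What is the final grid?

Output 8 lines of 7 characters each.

Answer: KKWWKKK
KKWWKKK
KKWWKYK
KKWWKKK
KKKKKKK
KKKKKKK
KKKKKKK
KKKKKKK

Derivation:
After op 1 paint(1,1,K):
RRWWRRR
RKWWRRR
RRWWRRR
RRWWRRK
RRRRRRR
RRRRRRR
RRRRRRR
RRRRRRR
After op 2 paint(2,5,Y):
RRWWRRR
RKWWRRR
RRWWRYR
RRWWRRK
RRRRRRR
RRRRRRR
RRRRRRR
RRRRRRR
After op 3 fill(3,5,K) [45 cells changed]:
KKWWKKK
KKWWKKK
KKWWKYK
KKWWKKK
KKKKKKK
KKKKKKK
KKKKKKK
KKKKKKK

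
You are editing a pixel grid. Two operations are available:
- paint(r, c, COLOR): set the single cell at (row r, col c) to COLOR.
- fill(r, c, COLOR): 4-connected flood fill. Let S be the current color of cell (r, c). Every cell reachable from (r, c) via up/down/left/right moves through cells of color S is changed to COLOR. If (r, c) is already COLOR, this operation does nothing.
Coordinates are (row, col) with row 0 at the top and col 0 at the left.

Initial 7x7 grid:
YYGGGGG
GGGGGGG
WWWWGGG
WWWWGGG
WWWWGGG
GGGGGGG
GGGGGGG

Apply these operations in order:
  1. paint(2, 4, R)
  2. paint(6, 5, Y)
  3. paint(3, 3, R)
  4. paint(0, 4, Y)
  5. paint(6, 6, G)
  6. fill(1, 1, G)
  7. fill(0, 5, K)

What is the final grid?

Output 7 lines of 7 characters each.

After op 1 paint(2,4,R):
YYGGGGG
GGGGGGG
WWWWRGG
WWWWGGG
WWWWGGG
GGGGGGG
GGGGGGG
After op 2 paint(6,5,Y):
YYGGGGG
GGGGGGG
WWWWRGG
WWWWGGG
WWWWGGG
GGGGGGG
GGGGGYG
After op 3 paint(3,3,R):
YYGGGGG
GGGGGGG
WWWWRGG
WWWRGGG
WWWWGGG
GGGGGGG
GGGGGYG
After op 4 paint(0,4,Y):
YYGGYGG
GGGGGGG
WWWWRGG
WWWRGGG
WWWWGGG
GGGGGGG
GGGGGYG
After op 5 paint(6,6,G):
YYGGYGG
GGGGGGG
WWWWRGG
WWWRGGG
WWWWGGG
GGGGGGG
GGGGGYG
After op 6 fill(1,1,G) [0 cells changed]:
YYGGYGG
GGGGGGG
WWWWRGG
WWWRGGG
WWWWGGG
GGGGGGG
GGGGGYG
After op 7 fill(0,5,K) [32 cells changed]:
YYKKYKK
KKKKKKK
WWWWRKK
WWWRKKK
WWWWKKK
KKKKKKK
KKKKKYK

Answer: YYKKYKK
KKKKKKK
WWWWRKK
WWWRKKK
WWWWKKK
KKKKKKK
KKKKKYK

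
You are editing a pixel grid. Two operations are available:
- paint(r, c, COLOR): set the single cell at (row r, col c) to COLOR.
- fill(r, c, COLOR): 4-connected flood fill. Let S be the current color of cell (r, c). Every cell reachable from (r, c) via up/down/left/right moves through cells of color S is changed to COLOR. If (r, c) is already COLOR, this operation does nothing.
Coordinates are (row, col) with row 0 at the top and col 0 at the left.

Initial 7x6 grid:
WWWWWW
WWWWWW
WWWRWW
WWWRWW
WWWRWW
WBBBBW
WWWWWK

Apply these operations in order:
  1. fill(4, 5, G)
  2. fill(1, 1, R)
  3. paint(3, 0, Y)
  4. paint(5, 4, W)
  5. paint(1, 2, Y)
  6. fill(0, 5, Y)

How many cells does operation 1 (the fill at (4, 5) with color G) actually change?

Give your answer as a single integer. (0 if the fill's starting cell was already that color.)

After op 1 fill(4,5,G) [34 cells changed]:
GGGGGG
GGGGGG
GGGRGG
GGGRGG
GGGRGG
GBBBBG
GGGGGK

Answer: 34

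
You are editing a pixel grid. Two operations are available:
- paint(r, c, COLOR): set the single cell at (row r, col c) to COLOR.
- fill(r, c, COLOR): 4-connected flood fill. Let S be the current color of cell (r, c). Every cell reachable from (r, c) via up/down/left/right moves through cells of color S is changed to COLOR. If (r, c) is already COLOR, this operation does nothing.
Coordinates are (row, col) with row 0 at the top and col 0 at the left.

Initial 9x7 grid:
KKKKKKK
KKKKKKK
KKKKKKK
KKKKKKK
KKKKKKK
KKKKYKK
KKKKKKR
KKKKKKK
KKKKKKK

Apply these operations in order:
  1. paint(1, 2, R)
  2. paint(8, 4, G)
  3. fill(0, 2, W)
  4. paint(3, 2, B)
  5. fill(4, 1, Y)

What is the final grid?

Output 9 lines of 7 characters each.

After op 1 paint(1,2,R):
KKKKKKK
KKRKKKK
KKKKKKK
KKKKKKK
KKKKKKK
KKKKYKK
KKKKKKR
KKKKKKK
KKKKKKK
After op 2 paint(8,4,G):
KKKKKKK
KKRKKKK
KKKKKKK
KKKKKKK
KKKKKKK
KKKKYKK
KKKKKKR
KKKKKKK
KKKKGKK
After op 3 fill(0,2,W) [59 cells changed]:
WWWWWWW
WWRWWWW
WWWWWWW
WWWWWWW
WWWWWWW
WWWWYWW
WWWWWWR
WWWWWWW
WWWWGWW
After op 4 paint(3,2,B):
WWWWWWW
WWRWWWW
WWWWWWW
WWBWWWW
WWWWWWW
WWWWYWW
WWWWWWR
WWWWWWW
WWWWGWW
After op 5 fill(4,1,Y) [58 cells changed]:
YYYYYYY
YYRYYYY
YYYYYYY
YYBYYYY
YYYYYYY
YYYYYYY
YYYYYYR
YYYYYYY
YYYYGYY

Answer: YYYYYYY
YYRYYYY
YYYYYYY
YYBYYYY
YYYYYYY
YYYYYYY
YYYYYYR
YYYYYYY
YYYYGYY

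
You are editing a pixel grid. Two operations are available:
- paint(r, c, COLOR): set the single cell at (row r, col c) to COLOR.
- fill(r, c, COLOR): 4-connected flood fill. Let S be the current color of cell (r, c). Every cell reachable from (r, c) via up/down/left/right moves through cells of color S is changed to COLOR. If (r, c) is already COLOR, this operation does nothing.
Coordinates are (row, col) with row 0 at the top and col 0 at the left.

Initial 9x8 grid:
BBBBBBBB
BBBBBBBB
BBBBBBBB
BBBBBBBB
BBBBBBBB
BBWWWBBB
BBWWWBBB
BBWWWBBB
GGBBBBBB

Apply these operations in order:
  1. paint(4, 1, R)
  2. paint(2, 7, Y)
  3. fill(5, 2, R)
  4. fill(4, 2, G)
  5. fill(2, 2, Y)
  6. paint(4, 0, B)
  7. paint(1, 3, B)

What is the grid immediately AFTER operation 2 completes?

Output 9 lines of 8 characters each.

Answer: BBBBBBBB
BBBBBBBB
BBBBBBBY
BBBBBBBB
BRBBBBBB
BBWWWBBB
BBWWWBBB
BBWWWBBB
GGBBBBBB

Derivation:
After op 1 paint(4,1,R):
BBBBBBBB
BBBBBBBB
BBBBBBBB
BBBBBBBB
BRBBBBBB
BBWWWBBB
BBWWWBBB
BBWWWBBB
GGBBBBBB
After op 2 paint(2,7,Y):
BBBBBBBB
BBBBBBBB
BBBBBBBY
BBBBBBBB
BRBBBBBB
BBWWWBBB
BBWWWBBB
BBWWWBBB
GGBBBBBB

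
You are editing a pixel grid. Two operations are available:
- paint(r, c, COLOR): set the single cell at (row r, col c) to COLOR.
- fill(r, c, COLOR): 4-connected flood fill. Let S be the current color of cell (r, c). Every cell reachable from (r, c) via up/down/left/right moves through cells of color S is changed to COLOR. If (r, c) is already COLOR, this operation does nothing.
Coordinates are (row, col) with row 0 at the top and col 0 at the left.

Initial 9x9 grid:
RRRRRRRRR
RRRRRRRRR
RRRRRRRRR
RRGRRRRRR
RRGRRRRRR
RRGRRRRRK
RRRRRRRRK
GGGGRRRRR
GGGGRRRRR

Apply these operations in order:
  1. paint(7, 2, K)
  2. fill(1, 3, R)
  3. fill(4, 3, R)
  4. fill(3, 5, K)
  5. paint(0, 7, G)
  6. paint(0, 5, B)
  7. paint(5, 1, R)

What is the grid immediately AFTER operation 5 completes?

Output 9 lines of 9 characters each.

After op 1 paint(7,2,K):
RRRRRRRRR
RRRRRRRRR
RRRRRRRRR
RRGRRRRRR
RRGRRRRRR
RRGRRRRRK
RRRRRRRRK
GGKGRRRRR
GGGGRRRRR
After op 2 fill(1,3,R) [0 cells changed]:
RRRRRRRRR
RRRRRRRRR
RRRRRRRRR
RRGRRRRRR
RRGRRRRRR
RRGRRRRRK
RRRRRRRRK
GGKGRRRRR
GGGGRRRRR
After op 3 fill(4,3,R) [0 cells changed]:
RRRRRRRRR
RRRRRRRRR
RRRRRRRRR
RRGRRRRRR
RRGRRRRRR
RRGRRRRRK
RRRRRRRRK
GGKGRRRRR
GGGGRRRRR
After op 4 fill(3,5,K) [68 cells changed]:
KKKKKKKKK
KKKKKKKKK
KKKKKKKKK
KKGKKKKKK
KKGKKKKKK
KKGKKKKKK
KKKKKKKKK
GGKGKKKKK
GGGGKKKKK
After op 5 paint(0,7,G):
KKKKKKKGK
KKKKKKKKK
KKKKKKKKK
KKGKKKKKK
KKGKKKKKK
KKGKKKKKK
KKKKKKKKK
GGKGKKKKK
GGGGKKKKK

Answer: KKKKKKKGK
KKKKKKKKK
KKKKKKKKK
KKGKKKKKK
KKGKKKKKK
KKGKKKKKK
KKKKKKKKK
GGKGKKKKK
GGGGKKKKK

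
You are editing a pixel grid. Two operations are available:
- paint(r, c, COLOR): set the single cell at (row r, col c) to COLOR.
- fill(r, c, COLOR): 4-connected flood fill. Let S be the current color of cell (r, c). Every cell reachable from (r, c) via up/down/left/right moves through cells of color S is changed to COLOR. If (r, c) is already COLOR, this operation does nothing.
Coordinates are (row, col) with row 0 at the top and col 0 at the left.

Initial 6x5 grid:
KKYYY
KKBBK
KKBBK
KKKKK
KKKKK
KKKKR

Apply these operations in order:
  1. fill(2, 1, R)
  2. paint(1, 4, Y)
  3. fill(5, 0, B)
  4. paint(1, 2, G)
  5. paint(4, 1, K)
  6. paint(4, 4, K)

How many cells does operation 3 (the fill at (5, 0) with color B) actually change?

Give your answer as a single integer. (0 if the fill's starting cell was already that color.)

After op 1 fill(2,1,R) [22 cells changed]:
RRYYY
RRBBR
RRBBR
RRRRR
RRRRR
RRRRR
After op 2 paint(1,4,Y):
RRYYY
RRBBY
RRBBR
RRRRR
RRRRR
RRRRR
After op 3 fill(5,0,B) [22 cells changed]:
BBYYY
BBBBY
BBBBB
BBBBB
BBBBB
BBBBB

Answer: 22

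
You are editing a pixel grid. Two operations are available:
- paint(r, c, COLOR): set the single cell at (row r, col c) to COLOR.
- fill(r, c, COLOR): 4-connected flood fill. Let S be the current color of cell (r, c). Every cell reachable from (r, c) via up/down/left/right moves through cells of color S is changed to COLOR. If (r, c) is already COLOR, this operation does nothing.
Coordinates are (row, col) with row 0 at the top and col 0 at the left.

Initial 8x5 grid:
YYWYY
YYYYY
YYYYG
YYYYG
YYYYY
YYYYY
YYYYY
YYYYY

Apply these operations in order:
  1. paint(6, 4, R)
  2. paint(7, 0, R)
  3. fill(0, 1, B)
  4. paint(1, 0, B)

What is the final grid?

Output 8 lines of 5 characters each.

Answer: BBWBB
BBBBB
BBBBG
BBBBG
BBBBB
BBBBB
BBBBR
RBBBB

Derivation:
After op 1 paint(6,4,R):
YYWYY
YYYYY
YYYYG
YYYYG
YYYYY
YYYYY
YYYYR
YYYYY
After op 2 paint(7,0,R):
YYWYY
YYYYY
YYYYG
YYYYG
YYYYY
YYYYY
YYYYR
RYYYY
After op 3 fill(0,1,B) [35 cells changed]:
BBWBB
BBBBB
BBBBG
BBBBG
BBBBB
BBBBB
BBBBR
RBBBB
After op 4 paint(1,0,B):
BBWBB
BBBBB
BBBBG
BBBBG
BBBBB
BBBBB
BBBBR
RBBBB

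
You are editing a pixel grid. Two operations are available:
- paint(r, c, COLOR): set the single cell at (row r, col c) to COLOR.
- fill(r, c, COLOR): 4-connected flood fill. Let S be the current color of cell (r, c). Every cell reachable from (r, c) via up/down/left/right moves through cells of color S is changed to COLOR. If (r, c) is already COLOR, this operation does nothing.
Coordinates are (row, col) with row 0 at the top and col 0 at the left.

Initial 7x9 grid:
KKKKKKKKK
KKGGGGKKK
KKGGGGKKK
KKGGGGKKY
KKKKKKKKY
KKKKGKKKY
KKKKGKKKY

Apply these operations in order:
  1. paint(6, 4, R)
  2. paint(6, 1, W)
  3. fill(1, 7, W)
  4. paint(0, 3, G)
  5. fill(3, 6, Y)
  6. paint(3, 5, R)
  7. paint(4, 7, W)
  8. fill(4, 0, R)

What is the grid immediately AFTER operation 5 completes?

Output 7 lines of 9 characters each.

Answer: YYYGYYYYY
YYGGGGYYY
YYGGGGYYY
YYGGGGYYY
YYYYYYYYY
YYYYGYYYY
YYYYRYYYY

Derivation:
After op 1 paint(6,4,R):
KKKKKKKKK
KKGGGGKKK
KKGGGGKKK
KKGGGGKKY
KKKKKKKKY
KKKKGKKKY
KKKKRKKKY
After op 2 paint(6,1,W):
KKKKKKKKK
KKGGGGKKK
KKGGGGKKK
KKGGGGKKY
KKKKKKKKY
KKKKGKKKY
KWKKRKKKY
After op 3 fill(1,7,W) [44 cells changed]:
WWWWWWWWW
WWGGGGWWW
WWGGGGWWW
WWGGGGWWY
WWWWWWWWY
WWWWGWWWY
WWWWRWWWY
After op 4 paint(0,3,G):
WWWGWWWWW
WWGGGGWWW
WWGGGGWWW
WWGGGGWWY
WWWWWWWWY
WWWWGWWWY
WWWWRWWWY
After op 5 fill(3,6,Y) [44 cells changed]:
YYYGYYYYY
YYGGGGYYY
YYGGGGYYY
YYGGGGYYY
YYYYYYYYY
YYYYGYYYY
YYYYRYYYY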